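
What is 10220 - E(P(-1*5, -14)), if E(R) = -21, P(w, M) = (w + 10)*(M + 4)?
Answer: 10241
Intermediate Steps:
P(w, M) = (4 + M)*(10 + w) (P(w, M) = (10 + w)*(4 + M) = (4 + M)*(10 + w))
10220 - E(P(-1*5, -14)) = 10220 - 1*(-21) = 10220 + 21 = 10241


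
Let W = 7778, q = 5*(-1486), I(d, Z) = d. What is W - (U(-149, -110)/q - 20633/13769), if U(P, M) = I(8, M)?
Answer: 397935679301/51151835 ≈ 7779.5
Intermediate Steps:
U(P, M) = 8
q = -7430
W - (U(-149, -110)/q - 20633/13769) = 7778 - (8/(-7430) - 20633/13769) = 7778 - (8*(-1/7430) - 20633*1/13769) = 7778 - (-4/3715 - 20633/13769) = 7778 - 1*(-76706671/51151835) = 7778 + 76706671/51151835 = 397935679301/51151835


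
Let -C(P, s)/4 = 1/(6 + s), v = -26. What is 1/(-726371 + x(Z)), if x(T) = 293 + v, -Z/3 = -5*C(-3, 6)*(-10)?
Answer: -1/726104 ≈ -1.3772e-6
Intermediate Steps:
C(P, s) = -4/(6 + s)
Z = 50 (Z = -3*(-(-20)/(6 + 6))*(-10) = -3*(-(-20)/12)*(-10) = -3*(-5*(-⅓))*(-10) = -5*(-10) = -3*(-50/3) = 50)
x(T) = 267 (x(T) = 293 - 26 = 267)
1/(-726371 + x(Z)) = 1/(-726371 + 267) = 1/(-726104) = -1/726104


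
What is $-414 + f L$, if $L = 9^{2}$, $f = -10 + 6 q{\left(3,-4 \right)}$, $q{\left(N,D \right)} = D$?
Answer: $-3168$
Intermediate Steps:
$f = -34$ ($f = -10 + 6 \left(-4\right) = -10 - 24 = -34$)
$L = 81$
$-414 + f L = -414 - 2754 = -3168$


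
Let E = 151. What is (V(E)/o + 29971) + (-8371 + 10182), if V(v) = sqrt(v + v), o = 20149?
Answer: 31782 + sqrt(302)/20149 ≈ 31782.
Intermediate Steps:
V(v) = sqrt(2)*sqrt(v) (V(v) = sqrt(2*v) = sqrt(2)*sqrt(v))
(V(E)/o + 29971) + (-8371 + 10182) = ((sqrt(2)*sqrt(151))/20149 + 29971) + (-8371 + 10182) = (sqrt(302)*(1/20149) + 29971) + 1811 = (sqrt(302)/20149 + 29971) + 1811 = (29971 + sqrt(302)/20149) + 1811 = 31782 + sqrt(302)/20149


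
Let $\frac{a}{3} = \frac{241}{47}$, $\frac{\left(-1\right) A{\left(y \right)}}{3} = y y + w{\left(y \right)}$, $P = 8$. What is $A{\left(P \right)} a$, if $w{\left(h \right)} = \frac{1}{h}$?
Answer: $- \frac{1112697}{376} \approx -2959.3$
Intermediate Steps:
$A{\left(y \right)} = - \frac{3}{y} - 3 y^{2}$ ($A{\left(y \right)} = - 3 \left(y y + \frac{1}{y}\right) = - 3 \left(y^{2} + \frac{1}{y}\right) = - 3 \left(\frac{1}{y} + y^{2}\right) = - \frac{3}{y} - 3 y^{2}$)
$a = \frac{723}{47}$ ($a = 3 \cdot \frac{241}{47} = \frac{723}{47} \approx 15.383$)
$A{\left(P \right)} a = \frac{3 \left(-1 - 8^{3}\right)}{8} \cdot \frac{723}{47} = 3 \cdot \frac{1}{8} \left(-1 - 512\right) \frac{723}{47} = 3 \cdot \frac{1}{8} \left(-513\right) \frac{723}{47} = \left(- \frac{1539}{8}\right) \frac{723}{47} = - \frac{1112697}{376}$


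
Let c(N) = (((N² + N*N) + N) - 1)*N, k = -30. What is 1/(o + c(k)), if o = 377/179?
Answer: -179/9499153 ≈ -1.8844e-5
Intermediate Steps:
o = 377/179 (o = 377*(1/179) = 377/179 ≈ 2.1061)
c(N) = N*(-1 + N + 2*N²) (c(N) = (((N² + N²) + N) - 1)*N = ((2*N² + N) - 1)*N = ((N + 2*N²) - 1)*N = (-1 + N + 2*N²)*N = N*(-1 + N + 2*N²))
1/(o + c(k)) = 1/(377/179 - 30*(-1 - 30 + 2*(-30)²)) = 1/(377/179 - 30*(-1 - 30 + 2*900)) = 1/(377/179 - 30*(-1 - 30 + 1800)) = 1/(377/179 - 30*1769) = 1/(377/179 - 53070) = 1/(-9499153/179) = -179/9499153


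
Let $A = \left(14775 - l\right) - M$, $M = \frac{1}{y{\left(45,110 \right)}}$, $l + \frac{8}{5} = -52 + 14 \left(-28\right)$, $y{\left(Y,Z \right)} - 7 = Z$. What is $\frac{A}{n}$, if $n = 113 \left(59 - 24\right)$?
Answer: $\frac{8904046}{2313675} \approx 3.8484$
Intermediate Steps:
$y{\left(Y,Z \right)} = 7 + Z$
$l = - \frac{2228}{5}$ ($l = - \frac{8}{5} + \left(-52 + 14 \left(-28\right)\right) = - \frac{8}{5} - 444 = - \frac{2228}{5} \approx -445.6$)
$M = \frac{1}{117}$ ($M = \frac{1}{7 + 110} = \frac{1}{117} \approx 0.008547$)
$n = 3955$ ($n = 113 \left(59 + \left(-59 + 35\right)\right) = 113 \left(59 - 24\right) = 113 \cdot 35 = 3955$)
$A = \frac{8904046}{585}$ ($A = \left(14775 - - \frac{2228}{5}\right) - \frac{1}{117} = \left(14775 + \frac{2228}{5}\right) - \frac{1}{117} = \frac{76103}{5} - \frac{1}{117} = \frac{8904046}{585} \approx 15221.0$)
$\frac{A}{n} = \frac{8904046}{585 \cdot 3955} = \frac{8904046}{585} \cdot \frac{1}{3955} = \frac{8904046}{2313675}$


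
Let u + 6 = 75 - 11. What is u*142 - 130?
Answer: 8106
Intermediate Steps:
u = 58 (u = -6 + (75 - 11) = -6 + 64 = 58)
u*142 - 130 = 58*142 - 130 = 8236 - 130 = 8106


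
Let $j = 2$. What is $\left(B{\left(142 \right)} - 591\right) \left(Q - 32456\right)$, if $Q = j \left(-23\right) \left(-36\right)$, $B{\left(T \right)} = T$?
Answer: $13829200$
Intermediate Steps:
$Q = 1656$ ($Q = 2 \left(-23\right) \left(-36\right) = \left(-46\right) \left(-36\right) = 1656$)
$\left(B{\left(142 \right)} - 591\right) \left(Q - 32456\right) = \left(142 - 591\right) \left(1656 - 32456\right) = \left(-449\right) \left(-30800\right) = 13829200$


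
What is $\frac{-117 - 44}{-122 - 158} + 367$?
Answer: $\frac{14703}{40} \approx 367.58$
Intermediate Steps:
$\frac{-117 - 44}{-122 - 158} + 367 = - \frac{161}{-280} + 367 = \left(-161\right) \left(- \frac{1}{280}\right) + 367 = \frac{23}{40} + 367 = \frac{14703}{40}$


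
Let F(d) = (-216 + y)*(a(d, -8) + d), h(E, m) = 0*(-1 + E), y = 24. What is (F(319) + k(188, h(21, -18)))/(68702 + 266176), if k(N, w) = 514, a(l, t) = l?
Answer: -60991/167439 ≈ -0.36426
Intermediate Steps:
h(E, m) = 0
F(d) = -384*d (F(d) = (-216 + 24)*(d + d) = -384*d)
(F(319) + k(188, h(21, -18)))/(68702 + 266176) = (-384*319 + 514)/(68702 + 266176) = (-122496 + 514)/334878 = -121982*1/334878 = -60991/167439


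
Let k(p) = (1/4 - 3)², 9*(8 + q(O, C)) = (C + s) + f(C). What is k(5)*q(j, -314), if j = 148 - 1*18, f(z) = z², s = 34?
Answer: 330209/4 ≈ 82552.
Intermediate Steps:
j = 130 (j = 148 - 18 = 130)
q(O, C) = -38/9 + C/9 + C²/9 (q(O, C) = -8 + ((C + 34) + C²)/9 = -8 + ((34 + C) + C²)/9 = -8 + (34 + C + C²)/9 = -8 + (34/9 + C/9 + C²/9) = -38/9 + C/9 + C²/9)
k(p) = 121/16 (k(p) = (¼ - 3)² = (-11/4)² = 121/16)
k(5)*q(j, -314) = 121*(-38/9 + (⅑)*(-314) + (⅑)*(-314)²)/16 = 121*(-38/9 - 314/9 + (⅑)*98596)/16 = 121*(-38/9 - 314/9 + 98596/9)/16 = (121/16)*10916 = 330209/4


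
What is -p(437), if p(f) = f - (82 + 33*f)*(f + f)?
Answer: 12675185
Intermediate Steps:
p(f) = f - 2*f*(82 + 33*f) (p(f) = f - (82 + 33*f)*2*f = f - 2*f*(82 + 33*f))
-p(437) = -(-1)*437*(163 + 66*437) = -(-1)*437*(163 + 28842) = -(-1)*437*29005 = -1*(-12675185) = 12675185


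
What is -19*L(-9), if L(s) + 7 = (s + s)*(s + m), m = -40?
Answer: -16625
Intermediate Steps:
L(s) = -7 + 2*s*(-40 + s) (L(s) = -7 + (s + s)*(s - 40) = -7 + (2*s)*(-40 + s) = -7 + 2*s*(-40 + s))
-19*L(-9) = -19*(-7 - 80*(-9) + 2*(-9)²) = -19*(-7 + 720 + 2*81) = -19*(-7 + 720 + 162) = -19*875 = -16625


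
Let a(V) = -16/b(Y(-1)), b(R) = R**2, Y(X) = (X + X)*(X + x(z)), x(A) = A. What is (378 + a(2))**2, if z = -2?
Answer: 11546404/81 ≈ 1.4255e+5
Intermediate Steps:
Y(X) = 2*X*(-2 + X) (Y(X) = (X + X)*(X - 2) = (2*X)*(-2 + X) = 2*X*(-2 + X))
a(V) = -4/9 (a(V) = -16*1/(4*(-2 - 1)**2) = -16/((2*(-1)*(-3))**2) = -16/(6**2) = -16/36 = -16*1/36 = -4/9)
(378 + a(2))**2 = (378 - 4/9)**2 = (3398/9)**2 = 11546404/81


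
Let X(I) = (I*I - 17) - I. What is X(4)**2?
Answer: 25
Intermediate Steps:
X(I) = -17 + I**2 - I (X(I) = (I**2 - 17) - I = (-17 + I**2) - I = -17 + I**2 - I)
X(4)**2 = (-17 + 4**2 - 1*4)**2 = (-17 + 16 - 4)**2 = (-5)**2 = 25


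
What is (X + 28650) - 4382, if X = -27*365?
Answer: 14413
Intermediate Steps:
X = -9855
(X + 28650) - 4382 = (-9855 + 28650) - 4382 = 18795 - 4382 = 14413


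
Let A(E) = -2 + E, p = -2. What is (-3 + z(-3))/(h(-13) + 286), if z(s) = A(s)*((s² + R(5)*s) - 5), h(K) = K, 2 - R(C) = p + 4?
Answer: -23/273 ≈ -0.084249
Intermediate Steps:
R(C) = 0 (R(C) = 2 - (-2 + 4) = 2 - 1*2 = 2 - 2 = 0)
z(s) = (-5 + s²)*(-2 + s) (z(s) = (-2 + s)*((s² + 0*s) - 5) = (-2 + s)*((s² + 0) - 5) = (-2 + s)*(s² - 5) = (-2 + s)*(-5 + s²) = (-5 + s²)*(-2 + s))
(-3 + z(-3))/(h(-13) + 286) = (-3 + (-5 + (-3)²)*(-2 - 3))/(-13 + 286) = (-3 + (-5 + 9)*(-5))/273 = (-3 + 4*(-5))*(1/273) = (-3 - 20)*(1/273) = -23*1/273 = -23/273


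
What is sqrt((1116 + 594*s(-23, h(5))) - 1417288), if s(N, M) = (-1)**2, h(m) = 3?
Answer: I*sqrt(1415578) ≈ 1189.8*I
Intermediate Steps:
s(N, M) = 1
sqrt((1116 + 594*s(-23, h(5))) - 1417288) = sqrt((1116 + 594*1) - 1417288) = sqrt((1116 + 594) - 1417288) = sqrt(1710 - 1417288) = sqrt(-1415578) = I*sqrt(1415578)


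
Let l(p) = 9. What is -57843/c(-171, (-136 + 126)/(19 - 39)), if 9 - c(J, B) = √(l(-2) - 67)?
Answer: -520587/139 - 57843*I*√58/139 ≈ -3745.2 - 3169.2*I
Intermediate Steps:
c(J, B) = 9 - I*√58 (c(J, B) = 9 - √(9 - 67) = 9 - √(-58) = 9 - I*√58)
-57843/c(-171, (-136 + 126)/(19 - 39)) = -57843/(9 - I*√58)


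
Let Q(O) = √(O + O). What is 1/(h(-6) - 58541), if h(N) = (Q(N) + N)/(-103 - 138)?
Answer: -3400118375/199046245140637 + 482*I*√3/199046245140637 ≈ -1.7082e-5 + 4.1942e-12*I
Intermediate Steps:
Q(O) = √2*√O (Q(O) = √(2*O) = √2*√O)
h(N) = -N/241 - √2*√N/241 (h(N) = (√2*√N + N)/(-103 - 138) = (N + √2*√N)/(-241) = (N + √2*√N)*(-1/241) = -N/241 - √2*√N/241)
1/(h(-6) - 58541) = 1/((-1/241*(-6) - √2*√(-6)/241) - 58541) = 1/((6/241 - √2*I*√6/241) - 58541) = 1/((6/241 - 2*I*√3/241) - 58541) = 1/(-14108375/241 - 2*I*√3/241)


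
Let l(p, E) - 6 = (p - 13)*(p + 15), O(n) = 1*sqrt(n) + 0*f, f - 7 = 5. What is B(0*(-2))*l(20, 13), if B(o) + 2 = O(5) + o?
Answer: -502 + 251*sqrt(5) ≈ 59.253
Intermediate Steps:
f = 12 (f = 7 + 5 = 12)
O(n) = sqrt(n) (O(n) = 1*sqrt(n) + 0*12 = sqrt(n) + 0 = sqrt(n))
l(p, E) = 6 + (-13 + p)*(15 + p) (l(p, E) = 6 + (p - 13)*(p + 15) = 6 + (-13 + p)*(15 + p))
B(o) = -2 + o + sqrt(5) (B(o) = -2 + (sqrt(5) + o) = -2 + (o + sqrt(5)) = -2 + o + sqrt(5))
B(0*(-2))*l(20, 13) = (-2 + 0*(-2) + sqrt(5))*(-189 + 20**2 + 2*20) = (-2 + 0 + sqrt(5))*(-189 + 400 + 40) = (-2 + sqrt(5))*251 = -502 + 251*sqrt(5)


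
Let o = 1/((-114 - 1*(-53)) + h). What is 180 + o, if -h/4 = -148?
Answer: 95581/531 ≈ 180.00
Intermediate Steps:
h = 592 (h = -4*(-148) = 592)
o = 1/531 (o = 1/((-114 - 1*(-53)) + 592) = 1/((-114 + 53) + 592) = 1/(-61 + 592) = 1/531 ≈ 0.0018832)
180 + o = 180 + 1/531 = 95581/531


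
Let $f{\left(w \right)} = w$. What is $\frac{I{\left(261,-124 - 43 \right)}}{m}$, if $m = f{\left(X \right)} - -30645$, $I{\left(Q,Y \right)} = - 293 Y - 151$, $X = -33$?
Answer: $\frac{4065}{2551} \approx 1.5935$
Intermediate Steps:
$I{\left(Q,Y \right)} = -151 - 293 Y$
$m = 30612$ ($m = -33 - -30645 = -33 + 30645 = 30612$)
$\frac{I{\left(261,-124 - 43 \right)}}{m} = \frac{-151 - 293 \left(-124 - 43\right)}{30612} = \left(-151 - 293 \left(-124 - 43\right)\right) \frac{1}{30612} = \left(-151 - -48931\right) \frac{1}{30612} = \left(-151 + 48931\right) \frac{1}{30612} = 48780 \cdot \frac{1}{30612} = \frac{4065}{2551}$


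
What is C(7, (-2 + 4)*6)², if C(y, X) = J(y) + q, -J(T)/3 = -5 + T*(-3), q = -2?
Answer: 5776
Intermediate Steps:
J(T) = 15 + 9*T (J(T) = -3*(-5 + T*(-3)) = -3*(-5 - 3*T) = 15 + 9*T)
C(y, X) = 13 + 9*y (C(y, X) = (15 + 9*y) - 2 = 13 + 9*y)
C(7, (-2 + 4)*6)² = (13 + 9*7)² = (13 + 63)² = 76² = 5776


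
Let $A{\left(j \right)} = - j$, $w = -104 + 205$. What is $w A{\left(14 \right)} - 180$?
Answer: $-1594$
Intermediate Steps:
$w = 101$
$w A{\left(14 \right)} - 180 = 101 \left(\left(-1\right) 14\right) - 180 = 101 \left(-14\right) - 180 = -1414 - 180 = -1594$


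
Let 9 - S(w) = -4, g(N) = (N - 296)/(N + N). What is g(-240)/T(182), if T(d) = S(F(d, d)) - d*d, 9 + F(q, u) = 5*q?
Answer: -67/1986660 ≈ -3.3725e-5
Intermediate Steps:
F(q, u) = -9 + 5*q
g(N) = (-296 + N)/(2*N) (g(N) = (-296 + N)/((2*N)) = (-296 + N)*(1/(2*N)) = (-296 + N)/(2*N))
S(w) = 13 (S(w) = 9 - 1*(-4) = 9 + 4 = 13)
T(d) = 13 - d² (T(d) = 13 - d*d = 13 - d²)
g(-240)/T(182) = ((½)*(-296 - 240)/(-240))/(13 - 1*182²) = ((½)*(-1/240)*(-536))/(13 - 1*33124) = 67/(60*(13 - 33124)) = (67/60)/(-33111) = (67/60)*(-1/33111) = -67/1986660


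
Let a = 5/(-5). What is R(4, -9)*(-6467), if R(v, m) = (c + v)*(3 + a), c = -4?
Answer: 0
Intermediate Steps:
a = -1 (a = 5*(-1/5) = -1)
R(v, m) = -8 + 2*v (R(v, m) = (-4 + v)*(3 - 1) = (-4 + v)*2 = -8 + 2*v)
R(4, -9)*(-6467) = (-8 + 2*4)*(-6467) = (-8 + 8)*(-6467) = 0*(-6467) = 0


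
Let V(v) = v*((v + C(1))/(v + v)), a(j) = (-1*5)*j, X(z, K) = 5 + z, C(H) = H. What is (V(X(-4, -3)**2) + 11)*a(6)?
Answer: -360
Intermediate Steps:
a(j) = -5*j
V(v) = 1/2 + v/2 (V(v) = v*((v + 1)/(v + v)) = v*((1 + v)/((2*v))) = v*((1 + v)*(1/(2*v))) = v*((1 + v)/(2*v)) = 1/2 + v/2)
(V(X(-4, -3)**2) + 11)*a(6) = ((1/2 + (5 - 4)**2/2) + 11)*(-5*6) = ((1/2 + (1/2)*1**2) + 11)*(-30) = ((1/2 + (1/2)*1) + 11)*(-30) = ((1/2 + 1/2) + 11)*(-30) = (1 + 11)*(-30) = 12*(-30) = -360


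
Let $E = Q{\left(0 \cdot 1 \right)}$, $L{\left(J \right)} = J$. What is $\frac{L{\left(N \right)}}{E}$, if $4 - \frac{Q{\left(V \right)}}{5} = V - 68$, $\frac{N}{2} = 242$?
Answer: $\frac{121}{90} \approx 1.3444$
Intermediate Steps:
$N = 484$ ($N = 2 \cdot 242 = 484$)
$Q{\left(V \right)} = 360 - 5 V$ ($Q{\left(V \right)} = 20 - 5 \left(V - 68\right) = 20 - 5 \left(-68 + V\right) = 20 - \left(-340 + 5 V\right) = 360 - 5 V$)
$E = 360$ ($E = 360 - 5 \cdot 0 \cdot 1 = 360 - 0 = 360 + 0 = 360$)
$\frac{L{\left(N \right)}}{E} = \frac{484}{360} = 484 \cdot \frac{1}{360} = \frac{121}{90}$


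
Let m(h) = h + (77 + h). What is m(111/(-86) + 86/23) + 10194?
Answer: 10162862/989 ≈ 10276.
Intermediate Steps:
m(h) = 77 + 2*h
m(111/(-86) + 86/23) + 10194 = (77 + 2*(111/(-86) + 86/23)) + 10194 = (77 + 2*(111*(-1/86) + 86*(1/23))) + 10194 = (77 + 2*(-111/86 + 86/23)) + 10194 = (77 + 2*(4843/1978)) + 10194 = (77 + 4843/989) + 10194 = 80996/989 + 10194 = 10162862/989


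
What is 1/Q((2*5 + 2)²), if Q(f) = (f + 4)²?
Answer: 1/21904 ≈ 4.5654e-5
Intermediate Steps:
Q(f) = (4 + f)²
1/Q((2*5 + 2)²) = 1/((4 + (2*5 + 2)²)²) = 1/((4 + (10 + 2)²)²) = 1/((4 + 12²)²) = 1/((4 + 144)²) = 1/(148²) = 1/21904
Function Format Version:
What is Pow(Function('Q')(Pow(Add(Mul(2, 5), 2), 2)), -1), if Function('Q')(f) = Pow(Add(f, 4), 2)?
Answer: Rational(1, 21904) ≈ 4.5654e-5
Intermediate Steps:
Function('Q')(f) = Pow(Add(4, f), 2)
Pow(Function('Q')(Pow(Add(Mul(2, 5), 2), 2)), -1) = Pow(Pow(Add(4, Pow(Add(Mul(2, 5), 2), 2)), 2), -1) = Pow(Pow(Add(4, Pow(Add(10, 2), 2)), 2), -1) = Pow(Pow(Add(4, Pow(12, 2)), 2), -1) = Pow(Pow(Add(4, 144), 2), -1) = Pow(Pow(148, 2), -1) = Pow(21904, -1) = Rational(1, 21904)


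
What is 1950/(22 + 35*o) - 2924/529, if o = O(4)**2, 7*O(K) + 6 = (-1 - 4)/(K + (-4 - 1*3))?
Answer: 2541922/51313 ≈ 49.538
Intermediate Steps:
O(K) = -6/7 - 5/(7*(-7 + K)) (O(K) = -6/7 + ((-1 - 4)/(K + (-4 - 1*3)))/7 = -6/7 + (-5/(K + (-4 - 3)))/7 = -6/7 + (-5/(K - 7))/7 = -6/7 + (-5/(-7 + K))/7 = -6/7 - 5/(7*(-7 + K)))
o = 169/441 (o = ((37 - 6*4)/(7*(-7 + 4)))**2 = ((1/7)*(37 - 24)/(-3))**2 = ((1/7)*(-1/3)*13)**2 = (-13/21)**2 = 169/441 ≈ 0.38322)
1950/(22 + 35*o) - 2924/529 = 1950/(22 + 35*(169/441)) - 2924/529 = 1950/(22 + 845/63) - 2924*1/529 = 1950/(2231/63) - 2924/529 = 1950*(63/2231) - 2924/529 = 122850/2231 - 2924/529 = 2541922/51313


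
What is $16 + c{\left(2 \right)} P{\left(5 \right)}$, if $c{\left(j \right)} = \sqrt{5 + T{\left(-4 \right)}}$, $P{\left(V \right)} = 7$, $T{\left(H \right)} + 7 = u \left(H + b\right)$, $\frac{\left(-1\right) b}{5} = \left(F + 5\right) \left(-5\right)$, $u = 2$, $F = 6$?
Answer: $16 + 42 \sqrt{15} \approx 178.67$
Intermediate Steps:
$b = 275$ ($b = - 5 \left(6 + 5\right) \left(-5\right) = - 5 \cdot 11 \left(-5\right) = \left(-5\right) \left(-55\right) = 275$)
$T{\left(H \right)} = 543 + 2 H$ ($T{\left(H \right)} = -7 + 2 \left(H + 275\right) = -7 + 2 \left(275 + H\right) = -7 + \left(550 + 2 H\right) = 543 + 2 H$)
$c{\left(j \right)} = 6 \sqrt{15}$ ($c{\left(j \right)} = \sqrt{5 + \left(543 + 2 \left(-4\right)\right)} = \sqrt{5 + \left(543 - 8\right)} = \sqrt{5 + 535} = \sqrt{540} = 6 \sqrt{15}$)
$16 + c{\left(2 \right)} P{\left(5 \right)} = 16 + 6 \sqrt{15} \cdot 7 = 16 + 42 \sqrt{15}$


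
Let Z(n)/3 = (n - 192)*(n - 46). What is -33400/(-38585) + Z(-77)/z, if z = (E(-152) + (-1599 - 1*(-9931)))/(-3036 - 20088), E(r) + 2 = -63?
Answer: -17712862572428/63796439 ≈ -2.7765e+5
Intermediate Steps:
E(r) = -65 (E(r) = -2 - 63 = -65)
Z(n) = 3*(-192 + n)*(-46 + n) (Z(n) = 3*((n - 192)*(n - 46)) = 3*((-192 + n)*(-46 + n)) = 3*(-192 + n)*(-46 + n))
z = -8267/23124 (z = (-65 + (-1599 - 1*(-9931)))/(-3036 - 20088) = (-65 + (-1599 + 9931))/(-23124) = (-65 + 8332)*(-1/23124) = 8267*(-1/23124) = -8267/23124 ≈ -0.35751)
-33400/(-38585) + Z(-77)/z = -33400/(-38585) + (26496 - 714*(-77) + 3*(-77)**2)/(-8267/23124) = -33400*(-1/38585) + (26496 + 54978 + 3*5929)*(-23124/8267) = 6680/7717 + (26496 + 54978 + 17787)*(-23124/8267) = 6680/7717 + 99261*(-23124/8267) = 6680/7717 - 2295311364/8267 = -17712862572428/63796439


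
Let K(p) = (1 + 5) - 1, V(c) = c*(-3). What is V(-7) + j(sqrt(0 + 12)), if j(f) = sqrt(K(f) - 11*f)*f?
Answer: 21 + 2*sqrt(15 - 66*sqrt(3)) ≈ 21.0 + 19.931*I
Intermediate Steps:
V(c) = -3*c
K(p) = 5 (K(p) = 6 - 1 = 5)
j(f) = f*sqrt(5 - 11*f) (j(f) = sqrt(5 - 11*f)*f = f*sqrt(5 - 11*f))
V(-7) + j(sqrt(0 + 12)) = -3*(-7) + sqrt(0 + 12)*sqrt(5 - 11*sqrt(0 + 12)) = 21 + sqrt(12)*sqrt(5 - 22*sqrt(3)) = 21 + (2*sqrt(3))*sqrt(5 - 22*sqrt(3)) = 21 + 2*sqrt(3)*sqrt(5 - 22*sqrt(3))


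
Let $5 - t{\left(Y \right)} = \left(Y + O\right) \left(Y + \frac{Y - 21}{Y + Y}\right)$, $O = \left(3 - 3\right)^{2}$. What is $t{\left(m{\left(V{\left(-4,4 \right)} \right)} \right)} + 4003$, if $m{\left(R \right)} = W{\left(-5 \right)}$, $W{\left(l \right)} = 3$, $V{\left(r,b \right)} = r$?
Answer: $4008$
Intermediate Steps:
$O = 0$ ($O = 0^{2} = 0$)
$m{\left(R \right)} = 3$
$t{\left(Y \right)} = 5 - Y \left(Y + \frac{-21 + Y}{2 Y}\right)$ ($t{\left(Y \right)} = 5 - \left(Y + 0\right) \left(Y + \frac{Y - 21}{Y + Y}\right) = 5 - Y \left(Y + \frac{-21 + Y}{2 Y}\right)$)
$t{\left(m{\left(V{\left(-4,4 \right)} \right)} \right)} + 4003 = \left(\frac{31}{2} - 3^{2} - \frac{3}{2}\right) + 4003 = \left(\frac{31}{2} - 9 - \frac{3}{2}\right) + 4003 = 5 + 4003 = 4008$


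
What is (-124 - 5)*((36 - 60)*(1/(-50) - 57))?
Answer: -4413348/25 ≈ -1.7653e+5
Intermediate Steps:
(-124 - 5)*((36 - 60)*(1/(-50) - 57)) = -(-3096)*(-1/50 - 57) = -(-3096)*(-2851)/50 = -129*34212/25 = -4413348/25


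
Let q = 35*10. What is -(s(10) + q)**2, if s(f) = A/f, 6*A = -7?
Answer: -440706049/3600 ≈ -1.2242e+5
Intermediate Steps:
A = -7/6 (A = (1/6)*(-7) = -7/6 ≈ -1.1667)
q = 350
s(f) = -7/(6*f)
-(s(10) + q)**2 = -(-7/6/10 + 350)**2 = -(-7/6*1/10 + 350)**2 = -(-7/60 + 350)**2 = -(20993/60)**2 = -1*440706049/3600 = -440706049/3600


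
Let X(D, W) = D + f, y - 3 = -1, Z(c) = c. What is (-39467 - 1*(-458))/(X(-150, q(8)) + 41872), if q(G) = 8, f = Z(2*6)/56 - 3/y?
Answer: -273063/292045 ≈ -0.93500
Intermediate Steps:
y = 2 (y = 3 - 1 = 2)
f = -9/7 (f = (2*6)/56 - 3/2 = 12*(1/56) - 3*½ = 3/14 - 3/2 = -9/7 ≈ -1.2857)
X(D, W) = -9/7 + D (X(D, W) = D - 9/7 = -9/7 + D)
(-39467 - 1*(-458))/(X(-150, q(8)) + 41872) = (-39467 - 1*(-458))/((-9/7 - 150) + 41872) = (-39467 + 458)/(-1059/7 + 41872) = -39009/292045/7 = -39009*7/292045 = -273063/292045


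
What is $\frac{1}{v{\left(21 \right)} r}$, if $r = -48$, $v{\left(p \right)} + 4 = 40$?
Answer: $- \frac{1}{1728} \approx -0.0005787$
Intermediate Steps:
$v{\left(p \right)} = 36$ ($v{\left(p \right)} = -4 + 40 = 36$)
$\frac{1}{v{\left(21 \right)} r} = \frac{1}{36 \left(-48\right)} = \frac{1}{-1728} = - \frac{1}{1728}$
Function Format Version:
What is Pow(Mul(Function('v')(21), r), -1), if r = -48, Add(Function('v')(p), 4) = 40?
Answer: Rational(-1, 1728) ≈ -0.00057870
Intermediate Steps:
Function('v')(p) = 36 (Function('v')(p) = Add(-4, 40) = 36)
Pow(Mul(Function('v')(21), r), -1) = Pow(Mul(36, -48), -1) = Pow(-1728, -1) = Rational(-1, 1728)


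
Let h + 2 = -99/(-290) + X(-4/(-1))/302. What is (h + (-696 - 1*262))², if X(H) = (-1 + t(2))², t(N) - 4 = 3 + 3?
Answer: 441245860257609/479391025 ≈ 9.2043e+5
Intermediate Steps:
t(N) = 10 (t(N) = 4 + (3 + 3) = 4 + 6 = 10)
X(H) = 81 (X(H) = (-1 + 10)² = 9² = 81)
h = -30443/21895 (h = -2 + (-99/(-290) + 81/302) = -2 + (-99*(-1/290) + 81*(1/302)) = -2 + (99/290 + 81/302) = -2 + 13347/21895 = -30443/21895 ≈ -1.3904)
(h + (-696 - 1*262))² = (-30443/21895 + (-696 - 1*262))² = (-30443/21895 + (-696 - 262))² = (-30443/21895 - 958)² = (-21005853/21895)² = 441245860257609/479391025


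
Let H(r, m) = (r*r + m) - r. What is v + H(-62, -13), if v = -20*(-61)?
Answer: 5113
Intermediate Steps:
H(r, m) = m + r**2 - r (H(r, m) = (r**2 + m) - r = (m + r**2) - r = m + r**2 - r)
v = 1220
v + H(-62, -13) = 1220 + (-13 + (-62)**2 - 1*(-62)) = 1220 + (-13 + 3844 + 62) = 1220 + 3893 = 5113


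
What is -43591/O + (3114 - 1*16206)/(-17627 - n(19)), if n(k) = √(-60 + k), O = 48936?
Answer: (-43591*√41 + 127708445*I)/(48936*(√41 - 17627*I)) ≈ -0.14805 - 0.0002698*I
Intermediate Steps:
-43591/O + (3114 - 1*16206)/(-17627 - n(19)) = -43591/48936 + (3114 - 1*16206)/(-17627 - √(-60 + 19)) = -43591*1/48936 + (3114 - 16206)/(-17627 - √(-41)) = -43591/48936 - 13092/(-17627 - I*√41)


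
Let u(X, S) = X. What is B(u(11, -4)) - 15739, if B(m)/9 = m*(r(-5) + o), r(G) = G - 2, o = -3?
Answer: -16729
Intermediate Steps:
r(G) = -2 + G
B(m) = -90*m (B(m) = 9*(m*((-2 - 5) - 3)) = 9*(m*(-7 - 3)) = 9*(m*(-10)) = 9*(-10*m) = -90*m)
B(u(11, -4)) - 15739 = -90*11 - 15739 = -990 - 15739 = -16729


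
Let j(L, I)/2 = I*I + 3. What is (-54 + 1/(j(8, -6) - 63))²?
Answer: 654481/225 ≈ 2908.8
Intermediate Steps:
j(L, I) = 6 + 2*I² (j(L, I) = 2*(I*I + 3) = 2*(I² + 3) = 2*(3 + I²) = 6 + 2*I²)
(-54 + 1/(j(8, -6) - 63))² = (-54 + 1/((6 + 2*(-6)²) - 63))² = (-54 + 1/((6 + 2*36) - 63))² = (-54 + 1/((6 + 72) - 63))² = (-54 + 1/(78 - 63))² = (-54 + 1/15)² = (-809/15)² = 654481/225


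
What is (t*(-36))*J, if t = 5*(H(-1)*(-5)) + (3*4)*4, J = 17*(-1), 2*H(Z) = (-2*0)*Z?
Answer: 29376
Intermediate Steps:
H(Z) = 0 (H(Z) = ((-2*0)*Z)/2 = (0*Z)/2 = (½)*0 = 0)
J = -17
t = 48 (t = 5*(0*(-5)) + (3*4)*4 = 5*0 + 12*4 = 0 + 48 = 48)
(t*(-36))*J = (48*(-36))*(-17) = -1728*(-17) = 29376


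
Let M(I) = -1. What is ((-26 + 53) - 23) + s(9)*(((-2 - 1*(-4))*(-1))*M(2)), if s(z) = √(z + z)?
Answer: 4 + 6*√2 ≈ 12.485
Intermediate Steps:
s(z) = √2*√z (s(z) = √(2*z) = √2*√z)
((-26 + 53) - 23) + s(9)*(((-2 - 1*(-4))*(-1))*M(2)) = ((-26 + 53) - 23) + (√2*√9)*(((-2 - 1*(-4))*(-1))*(-1)) = (27 - 23) + (√2*3)*(((-2 + 4)*(-1))*(-1)) = 4 + (3*√2)*((2*(-1))*(-1)) = 4 + (3*√2)*(-2*(-1)) = 4 + (3*√2)*2 = 4 + 6*√2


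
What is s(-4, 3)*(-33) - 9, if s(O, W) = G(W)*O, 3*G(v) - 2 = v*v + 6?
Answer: 739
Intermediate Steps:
G(v) = 8/3 + v**2/3 (G(v) = 2/3 + (v*v + 6)/3 = 2/3 + (v**2 + 6)/3 = 2/3 + (6 + v**2)/3 = 2/3 + (2 + v**2/3) = 8/3 + v**2/3)
s(O, W) = O*(8/3 + W**2/3) (s(O, W) = (8/3 + W**2/3)*O = O*(8/3 + W**2/3))
s(-4, 3)*(-33) - 9 = ((1/3)*(-4)*(8 + 3**2))*(-33) - 9 = ((1/3)*(-4)*(8 + 9))*(-33) - 9 = ((1/3)*(-4)*17)*(-33) - 9 = -68/3*(-33) - 9 = 748 - 9 = 739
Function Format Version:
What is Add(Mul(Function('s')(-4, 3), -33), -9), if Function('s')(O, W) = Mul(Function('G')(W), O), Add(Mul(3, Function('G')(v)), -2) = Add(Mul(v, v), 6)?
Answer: 739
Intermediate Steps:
Function('G')(v) = Add(Rational(8, 3), Mul(Rational(1, 3), Pow(v, 2))) (Function('G')(v) = Add(Rational(2, 3), Mul(Rational(1, 3), Add(Mul(v, v), 6))) = Add(Rational(2, 3), Mul(Rational(1, 3), Add(Pow(v, 2), 6))) = Add(Rational(2, 3), Mul(Rational(1, 3), Add(6, Pow(v, 2)))) = Add(Rational(2, 3), Add(2, Mul(Rational(1, 3), Pow(v, 2)))) = Add(Rational(8, 3), Mul(Rational(1, 3), Pow(v, 2))))
Function('s')(O, W) = Mul(O, Add(Rational(8, 3), Mul(Rational(1, 3), Pow(W, 2)))) (Function('s')(O, W) = Mul(Add(Rational(8, 3), Mul(Rational(1, 3), Pow(W, 2))), O) = Mul(O, Add(Rational(8, 3), Mul(Rational(1, 3), Pow(W, 2)))))
Add(Mul(Function('s')(-4, 3), -33), -9) = Add(Mul(Mul(Rational(1, 3), -4, Add(8, Pow(3, 2))), -33), -9) = Add(Mul(Mul(Rational(1, 3), -4, Add(8, 9)), -33), -9) = Add(Mul(Mul(Rational(1, 3), -4, 17), -33), -9) = Add(Mul(Rational(-68, 3), -33), -9) = Add(748, -9) = 739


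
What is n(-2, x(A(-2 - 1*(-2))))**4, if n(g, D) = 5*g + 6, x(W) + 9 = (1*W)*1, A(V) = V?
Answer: 256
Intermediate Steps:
x(W) = -9 + W (x(W) = -9 + (1*W)*1 = -9 + W*1 = -9 + W)
n(g, D) = 6 + 5*g
n(-2, x(A(-2 - 1*(-2))))**4 = (6 + 5*(-2))**4 = (6 - 10)**4 = (-4)**4 = 256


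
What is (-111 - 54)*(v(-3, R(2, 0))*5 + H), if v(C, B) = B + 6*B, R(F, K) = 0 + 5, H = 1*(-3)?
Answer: -28380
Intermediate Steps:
H = -3
R(F, K) = 5
v(C, B) = 7*B
(-111 - 54)*(v(-3, R(2, 0))*5 + H) = (-111 - 54)*((7*5)*5 - 3) = -165*(35*5 - 3) = -165*(175 - 3) = -165*172 = -28380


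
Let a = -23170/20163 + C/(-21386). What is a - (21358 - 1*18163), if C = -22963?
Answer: -1377735418661/431205918 ≈ -3195.1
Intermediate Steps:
a = -32510651/431205918 (a = -23170/20163 - 22963/(-21386) = -23170*1/20163 - 22963*(-1/21386) = -23170/20163 + 22963/21386 = -32510651/431205918 ≈ -0.075395)
a - (21358 - 1*18163) = -32510651/431205918 - (21358 - 1*18163) = -32510651/431205918 - (21358 - 18163) = -32510651/431205918 - 1*3195 = -32510651/431205918 - 3195 = -1377735418661/431205918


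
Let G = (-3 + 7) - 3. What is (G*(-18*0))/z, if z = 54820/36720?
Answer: 0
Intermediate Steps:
z = 2741/1836 (z = 54820*(1/36720) = 2741/1836 ≈ 1.4929)
G = 1 (G = 4 - 3 = 1)
(G*(-18*0))/z = (1*(-18*0))/(2741/1836) = (1*0)*(1836/2741) = 0*(1836/2741) = 0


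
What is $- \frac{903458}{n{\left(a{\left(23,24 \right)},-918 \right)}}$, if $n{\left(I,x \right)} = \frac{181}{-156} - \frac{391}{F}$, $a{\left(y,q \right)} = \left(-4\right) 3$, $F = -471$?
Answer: $\frac{7375831112}{2695} \approx 2.7369 \cdot 10^{6}$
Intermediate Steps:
$a{\left(y,q \right)} = -12$
$n{\left(I,x \right)} = - \frac{2695}{8164}$ ($n{\left(I,x \right)} = \frac{181}{-156} - \frac{391}{-471} = 181 \left(- \frac{1}{156}\right) - - \frac{391}{471} = - \frac{181}{156} + \frac{391}{471} = - \frac{2695}{8164}$)
$- \frac{903458}{n{\left(a{\left(23,24 \right)},-918 \right)}} = - \frac{903458}{- \frac{2695}{8164}} = \left(-903458\right) \left(- \frac{8164}{2695}\right) = \frac{7375831112}{2695}$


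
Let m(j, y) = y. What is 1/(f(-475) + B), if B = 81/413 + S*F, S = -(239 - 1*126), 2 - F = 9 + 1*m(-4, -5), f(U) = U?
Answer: -413/102756 ≈ -0.0040192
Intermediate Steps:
F = -2 (F = 2 - (9 + 1*(-5)) = 2 - (9 - 5) = 2 - 1*4 = 2 - 4 = -2)
S = -113 (S = -(239 - 126) = -1*113 = -113)
B = 93419/413 (B = 81/413 - 113*(-2) = 81*(1/413) + 226 = 81/413 + 226 = 93419/413 ≈ 226.20)
1/(f(-475) + B) = 1/(-475 + 93419/413) = 1/(-102756/413) = -413/102756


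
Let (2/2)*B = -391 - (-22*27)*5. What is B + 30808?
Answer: 33387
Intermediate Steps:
B = 2579 (B = -391 - (-22*27)*5 = -391 - (-594)*5 = -391 - 1*(-2970) = -391 + 2970 = 2579)
B + 30808 = 2579 + 30808 = 33387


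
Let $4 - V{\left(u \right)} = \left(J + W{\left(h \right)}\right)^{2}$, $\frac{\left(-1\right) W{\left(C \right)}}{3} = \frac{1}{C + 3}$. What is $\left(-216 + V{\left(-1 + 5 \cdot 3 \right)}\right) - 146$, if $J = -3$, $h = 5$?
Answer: $- \frac{23641}{64} \approx -369.39$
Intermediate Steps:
$W{\left(C \right)} = - \frac{3}{3 + C}$ ($W{\left(C \right)} = - \frac{3}{C + 3} = - \frac{3}{3 + C}$)
$V{\left(u \right)} = - \frac{473}{64}$ ($V{\left(u \right)} = 4 - \left(-3 - \frac{3}{3 + 5}\right)^{2} = 4 - \left(-3 - \frac{3}{8}\right)^{2} = 4 - \left(- \frac{27}{8}\right)^{2} = 4 - \frac{729}{64} = - \frac{473}{64}$)
$\left(-216 + V{\left(-1 + 5 \cdot 3 \right)}\right) - 146 = \left(-216 - \frac{473}{64}\right) - 146 = - \frac{14297}{64} - 146 = - \frac{23641}{64}$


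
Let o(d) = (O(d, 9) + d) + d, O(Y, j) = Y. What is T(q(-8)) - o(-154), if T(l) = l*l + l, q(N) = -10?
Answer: 552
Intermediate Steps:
T(l) = l + l**2 (T(l) = l**2 + l = l + l**2)
o(d) = 3*d (o(d) = (d + d) + d = 2*d + d = 3*d)
T(q(-8)) - o(-154) = -10*(1 - 10) - 3*(-154) = -10*(-9) - 1*(-462) = 90 + 462 = 552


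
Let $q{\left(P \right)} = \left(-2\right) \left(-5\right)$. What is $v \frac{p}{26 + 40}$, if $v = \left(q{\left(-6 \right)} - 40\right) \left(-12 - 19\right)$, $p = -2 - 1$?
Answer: $- \frac{465}{11} \approx -42.273$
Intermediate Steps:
$q{\left(P \right)} = 10$
$p = -3$ ($p = -2 - 1 = -3$)
$v = 930$ ($v = \left(10 - 40\right) \left(-12 - 19\right) = \left(-30\right) \left(-31\right) = 930$)
$v \frac{p}{26 + 40} = 930 \left(- \frac{3}{26 + 40}\right) = 930 \left(- \frac{3}{66}\right) = 930 \left(\left(-3\right) \frac{1}{66}\right) = 930 \left(- \frac{1}{22}\right) = - \frac{465}{11}$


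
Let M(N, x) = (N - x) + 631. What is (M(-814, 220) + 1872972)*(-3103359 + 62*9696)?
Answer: -4685555259783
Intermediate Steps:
M(N, x) = 631 + N - x
(M(-814, 220) + 1872972)*(-3103359 + 62*9696) = ((631 - 814 - 1*220) + 1872972)*(-3103359 + 62*9696) = ((631 - 814 - 220) + 1872972)*(-3103359 + 601152) = (-403 + 1872972)*(-2502207) = 1872569*(-2502207) = -4685555259783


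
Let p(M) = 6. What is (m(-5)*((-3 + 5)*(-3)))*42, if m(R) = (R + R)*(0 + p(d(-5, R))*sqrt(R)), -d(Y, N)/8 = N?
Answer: 15120*I*sqrt(5) ≈ 33809.0*I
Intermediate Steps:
d(Y, N) = -8*N
m(R) = 12*R**(3/2) (m(R) = (R + R)*(0 + 6*sqrt(R)) = (2*R)*(6*sqrt(R)) = 12*R**(3/2))
(m(-5)*((-3 + 5)*(-3)))*42 = ((12*(-5)**(3/2))*((-3 + 5)*(-3)))*42 = ((12*(-5*I*sqrt(5)))*(2*(-3)))*42 = (-60*I*sqrt(5)*(-6))*42 = (360*I*sqrt(5))*42 = 15120*I*sqrt(5)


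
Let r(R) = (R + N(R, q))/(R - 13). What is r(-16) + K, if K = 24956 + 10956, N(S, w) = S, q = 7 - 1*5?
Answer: 1041480/29 ≈ 35913.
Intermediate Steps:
q = 2 (q = 7 - 5 = 2)
K = 35912
r(R) = 2*R/(-13 + R) (r(R) = (R + R)/(R - 13) = (2*R)/(-13 + R) = 2*R/(-13 + R))
r(-16) + K = 2*(-16)/(-13 - 16) + 35912 = 2*(-16)/(-29) + 35912 = 2*(-16)*(-1/29) + 35912 = 32/29 + 35912 = 1041480/29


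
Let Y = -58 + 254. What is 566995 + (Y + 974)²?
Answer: 1935895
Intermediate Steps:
Y = 196
566995 + (Y + 974)² = 566995 + (196 + 974)² = 566995 + 1170² = 566995 + 1368900 = 1935895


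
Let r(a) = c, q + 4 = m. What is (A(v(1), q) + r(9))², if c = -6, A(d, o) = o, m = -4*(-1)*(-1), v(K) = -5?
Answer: 196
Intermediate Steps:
m = -4 (m = 4*(-1) = -4)
q = -8 (q = -4 - 4 = -8)
r(a) = -6
(A(v(1), q) + r(9))² = (-8 - 6)² = (-14)² = 196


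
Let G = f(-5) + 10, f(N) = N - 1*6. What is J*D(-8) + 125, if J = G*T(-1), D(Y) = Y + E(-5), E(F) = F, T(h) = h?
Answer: 112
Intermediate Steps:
f(N) = -6 + N (f(N) = N - 6 = -6 + N)
G = -1 (G = (-6 - 5) + 10 = -11 + 10 = -1)
D(Y) = -5 + Y (D(Y) = Y - 5 = -5 + Y)
J = 1 (J = -1*(-1) = 1)
J*D(-8) + 125 = 1*(-5 - 8) + 125 = 1*(-13) + 125 = -13 + 125 = 112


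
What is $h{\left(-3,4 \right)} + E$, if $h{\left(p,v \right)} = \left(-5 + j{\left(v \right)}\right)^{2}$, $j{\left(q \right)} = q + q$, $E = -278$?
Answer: $-269$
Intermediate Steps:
$j{\left(q \right)} = 2 q$
$h{\left(p,v \right)} = \left(-5 + 2 v\right)^{2}$
$h{\left(-3,4 \right)} + E = \left(-5 + 2 \cdot 4\right)^{2} - 278 = \left(-5 + 8\right)^{2} - 278 = 3^{2} - 278 = 9 - 278 = -269$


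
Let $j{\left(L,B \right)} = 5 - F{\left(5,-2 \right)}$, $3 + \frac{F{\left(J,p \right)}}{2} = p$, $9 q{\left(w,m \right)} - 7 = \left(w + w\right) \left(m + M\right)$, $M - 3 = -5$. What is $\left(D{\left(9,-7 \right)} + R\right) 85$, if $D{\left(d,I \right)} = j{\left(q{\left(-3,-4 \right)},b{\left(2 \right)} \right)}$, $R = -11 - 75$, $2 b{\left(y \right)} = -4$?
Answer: $-6035$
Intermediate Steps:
$M = -2$ ($M = 3 - 5 = -2$)
$q{\left(w,m \right)} = \frac{7}{9} + \frac{2 w \left(-2 + m\right)}{9}$ ($q{\left(w,m \right)} = \frac{7}{9} + \frac{\left(w + w\right) \left(m - 2\right)}{9} = \frac{7}{9} + \frac{2 w \left(-2 + m\right)}{9}$)
$F{\left(J,p \right)} = -6 + 2 p$
$b{\left(y \right)} = -2$ ($b{\left(y \right)} = \frac{1}{2} \left(-4\right) = -2$)
$R = -86$
$j{\left(L,B \right)} = 15$ ($j{\left(L,B \right)} = 5 - \left(-6 + 2 \left(-2\right)\right) = 5 - \left(-6 - 4\right) = 5 - -10 = 5 + 10 = 15$)
$D{\left(d,I \right)} = 15$
$\left(D{\left(9,-7 \right)} + R\right) 85 = \left(15 - 86\right) 85 = \left(-71\right) 85 = -6035$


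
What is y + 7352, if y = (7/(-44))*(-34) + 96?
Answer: 163975/22 ≈ 7453.4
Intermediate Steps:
y = 2231/22 (y = (7*(-1/44))*(-34) + 96 = -7/44*(-34) + 96 = 119/22 + 96 = 2231/22 ≈ 101.41)
y + 7352 = 2231/22 + 7352 = 163975/22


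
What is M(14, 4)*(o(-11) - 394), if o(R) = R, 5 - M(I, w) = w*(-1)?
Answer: -3645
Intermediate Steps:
M(I, w) = 5 + w (M(I, w) = 5 - w*(-1) = 5 - (-1)*w = 5 + w)
M(14, 4)*(o(-11) - 394) = (5 + 4)*(-11 - 394) = 9*(-405) = -3645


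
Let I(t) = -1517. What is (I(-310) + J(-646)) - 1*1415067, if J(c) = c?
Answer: -1417230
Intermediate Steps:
(I(-310) + J(-646)) - 1*1415067 = (-1517 - 646) - 1*1415067 = -2163 - 1415067 = -1417230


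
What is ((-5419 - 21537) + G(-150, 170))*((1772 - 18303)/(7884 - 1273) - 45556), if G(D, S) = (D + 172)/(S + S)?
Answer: 1380193270062723/1123870 ≈ 1.2281e+9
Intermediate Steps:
G(D, S) = (172 + D)/(2*S) (G(D, S) = (172 + D)/((2*S)) = (172 + D)*(1/(2*S)) = (172 + D)/(2*S))
((-5419 - 21537) + G(-150, 170))*((1772 - 18303)/(7884 - 1273) - 45556) = ((-5419 - 21537) + (½)*(172 - 150)/170)*((1772 - 18303)/(7884 - 1273) - 45556) = (-26956 + (½)*(1/170)*22)*(-16531/6611 - 45556) = (-26956 + 11/170)*(-16531*1/6611 - 45556) = -4582509*(-16531/6611 - 45556)/170 = -4582509/170*(-301187247/6611) = 1380193270062723/1123870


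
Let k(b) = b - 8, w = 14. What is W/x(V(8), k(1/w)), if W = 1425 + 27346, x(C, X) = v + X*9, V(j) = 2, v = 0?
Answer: -402794/999 ≈ -403.20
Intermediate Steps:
k(b) = -8 + b
x(C, X) = 9*X (x(C, X) = 0 + X*9 = 0 + 9*X = 9*X)
W = 28771
W/x(V(8), k(1/w)) = 28771/((9*(-8 + 1/14))) = 28771/((9*(-111/14))) = 28771/(-999/14) = 28771*(-14/999) = -402794/999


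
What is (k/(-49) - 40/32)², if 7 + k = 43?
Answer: 151321/38416 ≈ 3.9390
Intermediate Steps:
k = 36 (k = -7 + 43 = 36)
(k/(-49) - 40/32)² = (36/(-49) - 40/32)² = (36*(-1/49) - 40*1/32)² = (-36/49 - 5/4)² = (-389/196)² = 151321/38416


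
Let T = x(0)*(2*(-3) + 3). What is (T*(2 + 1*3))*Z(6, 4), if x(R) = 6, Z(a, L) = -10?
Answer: 900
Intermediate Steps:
T = -18 (T = 6*(2*(-3) + 3) = 6*(-6 + 3) = 6*(-3) = -18)
(T*(2 + 1*3))*Z(6, 4) = -18*(2 + 1*3)*(-10) = -18*(2 + 3)*(-10) = -18*5*(-10) = -90*(-10) = 900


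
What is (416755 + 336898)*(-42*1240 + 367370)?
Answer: 237619254370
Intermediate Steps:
(416755 + 336898)*(-42*1240 + 367370) = 753653*(-52080 + 367370) = 753653*315290 = 237619254370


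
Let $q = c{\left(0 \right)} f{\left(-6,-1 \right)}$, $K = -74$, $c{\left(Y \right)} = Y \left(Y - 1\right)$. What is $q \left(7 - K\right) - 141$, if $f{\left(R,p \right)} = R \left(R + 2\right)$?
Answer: $-141$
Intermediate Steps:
$c{\left(Y \right)} = Y \left(-1 + Y\right)$
$f{\left(R,p \right)} = R \left(2 + R\right)$
$q = 0$ ($q = 0 \left(-1 + 0\right) \left(- 6 \left(2 - 6\right)\right) = 0 \left(-1\right) \left(\left(-6\right) \left(-4\right)\right) = 0 \cdot 24 = 0$)
$q \left(7 - K\right) - 141 = 0 \left(7 - -74\right) - 141 = 0 \left(7 + 74\right) - 141 = 0 \cdot 81 - 141 = 0 - 141 = -141$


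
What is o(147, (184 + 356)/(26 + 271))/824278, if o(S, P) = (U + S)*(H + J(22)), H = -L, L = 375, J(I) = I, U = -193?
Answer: 8119/412139 ≈ 0.019700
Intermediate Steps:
H = -375 (H = -1*375 = -375)
o(S, P) = 68129 - 353*S (o(S, P) = (-193 + S)*(-375 + 22) = (-193 + S)*(-353) = 68129 - 353*S)
o(147, (184 + 356)/(26 + 271))/824278 = (68129 - 353*147)/824278 = (68129 - 51891)*(1/824278) = 16238*(1/824278) = 8119/412139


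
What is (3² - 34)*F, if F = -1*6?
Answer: 150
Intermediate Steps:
F = -6
(3² - 34)*F = (3² - 34)*(-6) = (9 - 34)*(-6) = -25*(-6) = 150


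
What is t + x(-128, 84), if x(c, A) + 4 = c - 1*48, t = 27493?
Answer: 27313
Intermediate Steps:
x(c, A) = -52 + c (x(c, A) = -4 + (c - 1*48) = -4 + (c - 48) = -4 + (-48 + c) = -52 + c)
t + x(-128, 84) = 27493 + (-52 - 128) = 27493 - 180 = 27313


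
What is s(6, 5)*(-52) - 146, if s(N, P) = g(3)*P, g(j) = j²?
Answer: -2486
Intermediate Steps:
s(N, P) = 9*P (s(N, P) = 3²*P = 9*P)
s(6, 5)*(-52) - 146 = (9*5)*(-52) - 146 = 45*(-52) - 146 = -2340 - 146 = -2486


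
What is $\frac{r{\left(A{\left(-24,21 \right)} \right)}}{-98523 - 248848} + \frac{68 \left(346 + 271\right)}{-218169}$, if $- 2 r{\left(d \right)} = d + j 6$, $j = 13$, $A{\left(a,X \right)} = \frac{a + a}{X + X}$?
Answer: $- \frac{14565913753}{75785583699} \approx -0.1922$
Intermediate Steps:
$A{\left(a,X \right)} = \frac{a}{X}$ ($A{\left(a,X \right)} = \frac{2 a}{2 X} = 2 a \frac{1}{2 X} = \frac{a}{X}$)
$r{\left(d \right)} = -39 - \frac{d}{2}$ ($r{\left(d \right)} = - \frac{d + 13 \cdot 6}{2} = - \frac{d + 78}{2} = - \frac{78 + d}{2} = -39 - \frac{d}{2}$)
$\frac{r{\left(A{\left(-24,21 \right)} \right)}}{-98523 - 248848} + \frac{68 \left(346 + 271\right)}{-218169} = \frac{-39 - \frac{\left(-24\right) \frac{1}{21}}{2}}{-98523 - 248848} + \frac{68 \left(346 + 271\right)}{-218169} = \frac{-39 - \frac{\left(-24\right) \frac{1}{21}}{2}}{-347371} + 68 \cdot 617 \left(- \frac{1}{218169}\right) = \left(-39 - - \frac{4}{7}\right) \left(- \frac{1}{347371}\right) + 41956 \left(- \frac{1}{218169}\right) = \left(-39 + \frac{4}{7}\right) \left(- \frac{1}{347371}\right) - \frac{41956}{218169} = \left(- \frac{269}{7}\right) \left(- \frac{1}{347371}\right) - \frac{41956}{218169} = \frac{269}{2431597} - \frac{41956}{218169} = - \frac{14565913753}{75785583699}$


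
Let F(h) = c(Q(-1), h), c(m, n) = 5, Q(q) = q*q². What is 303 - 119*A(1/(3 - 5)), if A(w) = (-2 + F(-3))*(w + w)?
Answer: 660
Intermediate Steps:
Q(q) = q³
F(h) = 5
A(w) = 6*w (A(w) = (-2 + 5)*(w + w) = 3*(2*w) = 6*w)
303 - 119*A(1/(3 - 5)) = 303 - 714/(3 - 5) = 303 - 714/(-2) = 303 - 714*(-1)/2 = 303 - 119*(-3) = 303 + 357 = 660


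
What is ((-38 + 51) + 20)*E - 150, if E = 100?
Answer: 3150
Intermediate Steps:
((-38 + 51) + 20)*E - 150 = ((-38 + 51) + 20)*100 - 150 = (13 + 20)*100 - 150 = 33*100 - 150 = 3300 - 150 = 3150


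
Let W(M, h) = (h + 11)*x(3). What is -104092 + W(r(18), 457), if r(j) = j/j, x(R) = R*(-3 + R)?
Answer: -104092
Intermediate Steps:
r(j) = 1
W(M, h) = 0 (W(M, h) = (h + 11)*(3*(-3 + 3)) = (11 + h)*(3*0) = (11 + h)*0 = 0)
-104092 + W(r(18), 457) = -104092 + 0 = -104092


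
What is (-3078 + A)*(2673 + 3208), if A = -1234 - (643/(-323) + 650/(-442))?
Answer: -8184340698/323 ≈ -2.5339e+7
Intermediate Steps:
A = -397464/323 (A = -1234 - (643*(-1/323) + 650*(-1/442)) = -1234 - (-643/323 - 25/17) = -1234 - 1*(-1118/323) = -1234 + 1118/323 = -397464/323 ≈ -1230.5)
(-3078 + A)*(2673 + 3208) = (-3078 - 397464/323)*(2673 + 3208) = -1391658/323*5881 = -8184340698/323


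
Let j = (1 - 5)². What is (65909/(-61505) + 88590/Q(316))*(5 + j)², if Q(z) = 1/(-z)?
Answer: -759312961266069/61505 ≈ -1.2346e+10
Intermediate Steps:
j = 16 (j = (-4)² = 16)
Q(z) = -1/z
(65909/(-61505) + 88590/Q(316))*(5 + j)² = (65909/(-61505) + 88590/((-1/316)))*(5 + 16)² = (65909*(-1/61505) + 88590/((-1*1/316)))*21² = (-65909/61505 + 88590/(-1/316))*441 = (-65909/61505 + 88590*(-316))*441 = (-65909/61505 - 27994440)*441 = -1721798098109/61505*441 = -759312961266069/61505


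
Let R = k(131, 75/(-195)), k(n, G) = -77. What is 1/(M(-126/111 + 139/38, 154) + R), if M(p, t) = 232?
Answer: 1/155 ≈ 0.0064516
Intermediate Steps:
R = -77
1/(M(-126/111 + 139/38, 154) + R) = 1/(232 - 77) = 1/155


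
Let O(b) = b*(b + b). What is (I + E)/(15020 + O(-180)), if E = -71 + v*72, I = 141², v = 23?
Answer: 10733/39910 ≈ 0.26893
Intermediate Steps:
O(b) = 2*b² (O(b) = b*(2*b) = 2*b²)
I = 19881
E = 1585 (E = -71 + 23*72 = -71 + 1656 = 1585)
(I + E)/(15020 + O(-180)) = (19881 + 1585)/(15020 + 2*(-180)²) = 21466/(15020 + 2*32400) = 21466/(15020 + 64800) = 21466/79820 = 21466*(1/79820) = 10733/39910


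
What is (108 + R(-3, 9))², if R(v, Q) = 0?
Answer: 11664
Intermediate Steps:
(108 + R(-3, 9))² = (108 + 0)² = 108² = 11664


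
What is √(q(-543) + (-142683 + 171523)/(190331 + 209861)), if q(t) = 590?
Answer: √2184314610/1924 ≈ 24.291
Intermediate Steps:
√(q(-543) + (-142683 + 171523)/(190331 + 209861)) = √(590 + (-142683 + 171523)/(190331 + 209861)) = √(590 + 28840/400192) = √(590 + 28840*(1/400192)) = √(590 + 3605/50024) = √(29517765/50024) = √2184314610/1924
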